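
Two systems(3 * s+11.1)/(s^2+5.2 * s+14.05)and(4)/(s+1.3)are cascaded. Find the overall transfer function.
Series: H = H₁ · H₂ = (n₁·n₂)/(d₁·d₂).
Num: n₁·n₂ = 12*s + 44.4. Den: d₁·d₂ = s^3 + 6.5*s^2 + 20.81*s + 18.265.
H(s) = (12*s + 44.4)/(s^3 + 6.5*s^2 + 20.81*s + 18.265)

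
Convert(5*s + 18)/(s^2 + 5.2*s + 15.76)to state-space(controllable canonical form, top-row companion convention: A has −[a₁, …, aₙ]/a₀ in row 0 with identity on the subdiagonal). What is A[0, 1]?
Reachable canonical form for den = s^2 + 5.2*s + 15.76: top row of A = -[a₁,a₂,...,aₙ]/a₀, ones on the subdiagonal, zeros elsewhere.
A = [[-5.2, -15.76], [1, 0]].
A[0,1] = -15.76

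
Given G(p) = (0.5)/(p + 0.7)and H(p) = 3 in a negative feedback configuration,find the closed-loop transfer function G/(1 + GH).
Closed-loop T = G/(1+GH).
Numerator: G_num * H_den = 0.5.
Denominator: G_den * H_den + G_num * H_num = (p + 0.7) + (1.5) = p + 2.2.
T(p) = (0.5)/(p + 2.2)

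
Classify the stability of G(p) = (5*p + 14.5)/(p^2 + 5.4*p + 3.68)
Denominator: p^2 + 5.4*p + 3.68 = (p + 4.6)(p + 0.8). Poles: -0.8, -4.6. Stable (all poles in LHP)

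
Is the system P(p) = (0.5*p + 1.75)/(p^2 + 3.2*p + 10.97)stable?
Denominator: p^2 + 3.2*p + 10.97. Poles: -1.6 + 2.9j, -1.6 - 2.9j. All Re(p)<0: Yes (stable)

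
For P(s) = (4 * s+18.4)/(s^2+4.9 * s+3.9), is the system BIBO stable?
Denominator: s^2 + 4.9*s + 3.9 = (s + 3.9)(s + 1). Poles: -1, -3.9. All Re(p)<0: Yes (stable)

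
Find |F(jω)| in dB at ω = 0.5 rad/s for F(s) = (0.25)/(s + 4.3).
Substitute s = j*0.5: F(j0.5) = 0.0573639 - 0.00667022j.
|F(j0.5)| = sqrt(Re² + Im²) = 0.05775.
20*log₁₀(0.05775) = -24.77 dB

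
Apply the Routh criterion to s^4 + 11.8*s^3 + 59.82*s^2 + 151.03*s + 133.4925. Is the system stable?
Routh array:
s^4: [1, 59.82, 133.4925]; s^3: [11.8, 151.03]; s^2: [47.0208, 133.4925]; s^1: [117.53]; s^0: [133.4925]
First column: [1, 11.8, 47.0208, 117.53, 133.4925]. Sign changes = 0.
Yes, stable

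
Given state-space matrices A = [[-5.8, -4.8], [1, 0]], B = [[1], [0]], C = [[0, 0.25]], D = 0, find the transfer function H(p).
H(p) = C(pI - A)⁻¹B + D.
Characteristic polynomial det(pI - A) = p^2 + 5.8*p + 4.8.
Numerator from C·adj(pI-A)·B + D·det(pI-A) = 0.25.
H(p) = (0.25)/(p^2 + 5.8*p + 4.8)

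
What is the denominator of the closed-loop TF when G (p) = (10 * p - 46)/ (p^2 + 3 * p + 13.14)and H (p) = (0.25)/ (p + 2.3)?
Characteristic poly = G_den * H_den + G_num * H_num = (p^3 + 5.3*p^2 + 20.04*p + 30.222) + (2.5*p - 11.5) = p^3 + 5.3*p^2 + 22.54*p + 18.722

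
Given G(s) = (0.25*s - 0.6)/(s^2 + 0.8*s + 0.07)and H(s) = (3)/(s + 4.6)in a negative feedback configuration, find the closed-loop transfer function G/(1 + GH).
Closed-loop T = G/(1+GH).
Numerator: G_num * H_den = 0.25*s^2 + 0.55*s - 2.76.
Denominator: G_den * H_den + G_num * H_num = (s^3 + 5.4*s^2 + 3.75*s + 0.322) + (0.75*s - 1.8) = s^3 + 5.4*s^2 + 4.5*s - 1.478.
T(s) = (0.25*s^2 + 0.55*s - 2.76)/(s^3 + 5.4*s^2 + 4.5*s - 1.478)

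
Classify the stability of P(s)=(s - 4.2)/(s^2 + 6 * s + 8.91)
Denominator: s^2 + 6*s + 8.91 = (s + 3.3)(s + 2.7). Poles: -2.7, -3.3. Stable (all poles in LHP)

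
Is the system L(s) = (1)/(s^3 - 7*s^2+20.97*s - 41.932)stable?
Denominator: s^3 - 7*s^2 + 20.97*s - 41.932 = (s - 4.4)(s^2 - 2.6*s + 9.53). Poles: 1.3 + 2.8j, 1.3 - 2.8j, 4.4. All Re(p)<0: No (unstable)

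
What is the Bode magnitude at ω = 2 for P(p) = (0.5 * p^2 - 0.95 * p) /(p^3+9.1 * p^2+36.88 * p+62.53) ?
Substitute p = j*2: P(j2) = -0.0353902 + 0.0163512j.
|P(j2)| = sqrt(Re² + Im²) = 0.03898.
20*log₁₀(0.03898) = -28.18 dB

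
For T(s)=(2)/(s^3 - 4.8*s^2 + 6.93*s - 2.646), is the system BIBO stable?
Denominator: s^3 - 4.8*s^2 + 6.93*s - 2.646 = (s - 2.1)(s - 0.6)(s - 2.1). Poles: 0.6, 2.1, 2.1. All Re(p)<0: No (unstable)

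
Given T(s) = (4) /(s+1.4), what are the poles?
Set denominator = 0: s + 1.4 = 0 → Poles: -1.4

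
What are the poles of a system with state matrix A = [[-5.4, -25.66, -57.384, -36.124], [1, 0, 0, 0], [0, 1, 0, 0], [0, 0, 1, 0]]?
Eigenvalues solve det(λI - A) = 0.
Characteristic polynomial: λ^4 + 5.4*λ^3 + 25.66*λ^2 + 57.384*λ + 36.124 = 0.
Factor: (λ + 2.2)(λ + 1)(λ^2 + 2.2*λ + 16.42) = 0.
Roots: -1, -1.1 + 3.9j, -1.1 - 3.9j, -2.2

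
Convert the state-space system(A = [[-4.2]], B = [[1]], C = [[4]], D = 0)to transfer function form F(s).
F(s) = C(sI - A)⁻¹B + D.
Characteristic polynomial det(sI - A) = s + 4.2.
Numerator from C·adj(sI-A)·B + D·det(sI-A) = 4.
F(s) = (4)/(s + 4.2)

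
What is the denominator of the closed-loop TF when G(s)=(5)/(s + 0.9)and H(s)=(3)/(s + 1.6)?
Characteristic poly = G_den * H_den + G_num * H_num = (s^2 + 2.5*s + 1.44) + (15) = s^2 + 2.5*s + 16.44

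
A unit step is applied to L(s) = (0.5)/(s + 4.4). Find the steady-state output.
FVT: lim_{t→∞} y(t) = lim_{s→0} s*Y(s) where Y(s) = L(s)/s.
= lim_{s→0} L(s) = L(0) = num(0)/den(0) = 0.5/4.4 = 0.1136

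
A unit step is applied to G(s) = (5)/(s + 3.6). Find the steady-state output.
FVT: lim_{t→∞} y(t) = lim_{s→0} s*Y(s) where Y(s) = G(s)/s.
= lim_{s→0} G(s) = G(0) = num(0)/den(0) = 5/3.6 = 1.389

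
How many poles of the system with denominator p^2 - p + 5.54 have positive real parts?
Poles: 0.5 + 2.3j, 0.5 - 2.3j. RHP poles (Re>0): 2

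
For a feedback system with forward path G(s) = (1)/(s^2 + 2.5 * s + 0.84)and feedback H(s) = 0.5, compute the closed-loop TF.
Closed-loop T = G/(1+GH).
Numerator: G_num * H_den = 1.
Denominator: G_den * H_den + G_num * H_num = (s^2 + 2.5*s + 0.84) + (0.5) = s^2 + 2.5*s + 1.34.
T(s) = (1)/(s^2 + 2.5*s + 1.34)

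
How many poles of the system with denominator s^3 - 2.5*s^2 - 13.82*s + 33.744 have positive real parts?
s^3 - 2.5*s^2 - 13.82*s + 33.744 = (s - 2.4)(s + 3.7)(s - 3.8). Poles: -3.7, 2.4, 3.8. RHP poles (Re>0): 2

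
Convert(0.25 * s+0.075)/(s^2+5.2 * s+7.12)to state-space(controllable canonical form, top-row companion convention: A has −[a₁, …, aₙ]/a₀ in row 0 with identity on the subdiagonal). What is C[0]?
Reachable canonical form: C = numerator coefficients (right-aligned, zero-padded to length n).
num = 0.25*s + 0.075, C = [[0.25, 0.075]].
C[0] = 0.25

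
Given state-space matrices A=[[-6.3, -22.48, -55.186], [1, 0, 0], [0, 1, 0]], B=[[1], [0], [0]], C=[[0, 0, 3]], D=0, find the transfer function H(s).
H(s) = C(sI - A)⁻¹B + D.
Characteristic polynomial det(sI - A) = s^3 + 6.3*s^2 + 22.48*s + 55.186.
Numerator from C·adj(sI-A)·B + D·det(sI-A) = 3.
H(s) = (3)/(s^3 + 6.3*s^2 + 22.48*s + 55.186)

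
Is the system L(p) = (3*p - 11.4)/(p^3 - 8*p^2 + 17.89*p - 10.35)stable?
Denominator: p^3 - 8*p^2 + 17.89*p - 10.35 = (p - 4.6)(p - 2.5)(p - 0.9). Poles: 0.9, 2.5, 4.6. All Re(p)<0: No (unstable)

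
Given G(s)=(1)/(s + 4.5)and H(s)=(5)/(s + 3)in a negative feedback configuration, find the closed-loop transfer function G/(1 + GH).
Closed-loop T = G/(1+GH).
Numerator: G_num * H_den = s + 3.
Denominator: G_den * H_den + G_num * H_num = (s^2 + 7.5*s + 13.5) + (5) = s^2 + 7.5*s + 18.5.
T(s) = (s + 3)/(s^2 + 7.5*s + 18.5)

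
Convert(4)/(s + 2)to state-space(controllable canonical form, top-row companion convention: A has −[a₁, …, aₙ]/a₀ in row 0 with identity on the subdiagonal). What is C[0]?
Reachable canonical form: C = numerator coefficients (right-aligned, zero-padded to length n).
num = 4, C = [[4]].
C[0] = 4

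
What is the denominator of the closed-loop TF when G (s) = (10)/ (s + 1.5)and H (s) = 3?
Characteristic poly = G_den * H_den + G_num * H_num = (s + 1.5) + (30) = s + 31.5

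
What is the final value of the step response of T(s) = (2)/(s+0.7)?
FVT: lim_{t→∞} y(t) = lim_{s→0} s*Y(s) where Y(s) = T(s)/s.
= lim_{s→0} T(s) = T(0) = num(0)/den(0) = 2/0.7 = 2.857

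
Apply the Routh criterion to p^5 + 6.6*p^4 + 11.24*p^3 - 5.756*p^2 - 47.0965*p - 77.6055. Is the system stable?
Routh array:
p^5: [1, 11.24, -47.0965]; p^4: [6.6, -5.756, -77.6055]; p^3: [12.1121, -35.3381]; p^2: [13.5, -77.6055]; p^1: [34.2889]; p^0: [-77.6055]
First column: [1, 6.6, 12.1121, 13.5, 34.2889, -77.6055]. Sign changes = 1.
No, unstable (1 RHP root(s))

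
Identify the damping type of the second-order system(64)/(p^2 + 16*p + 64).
Standard form: ωn²/(p²+2ζωn·p+ωn²) gives ωn=8, ζ=1.
Critically damped (ζ = 1)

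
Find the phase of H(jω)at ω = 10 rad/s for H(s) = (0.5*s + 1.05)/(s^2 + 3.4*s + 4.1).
Substitute s = j*10: H(j10) = 0.00669432 - 0.0497643j.
∠H(j10) = atan2(Im, Re) = atan2(-0.0497643, 0.00669432) = -82.34°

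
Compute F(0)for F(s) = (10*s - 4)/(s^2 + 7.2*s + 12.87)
DC gain = F(0) = num(0)/den(0) = -4/12.87 = -0.3108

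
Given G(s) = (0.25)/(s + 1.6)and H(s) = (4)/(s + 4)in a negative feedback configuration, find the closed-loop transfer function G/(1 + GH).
Closed-loop T = G/(1+GH).
Numerator: G_num * H_den = 0.25*s + 1.
Denominator: G_den * H_den + G_num * H_num = (s^2 + 5.6*s + 6.4) + (1) = s^2 + 5.6*s + 7.4.
T(s) = (0.25*s + 1)/(s^2 + 5.6*s + 7.4)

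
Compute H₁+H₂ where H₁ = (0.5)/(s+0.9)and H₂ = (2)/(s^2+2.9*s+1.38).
Parallel: H = H₁ + H₂ = (n₁·d₂ + n₂·d₁)/(d₁·d₂).
n₁·d₂ = 0.5*s^2 + 1.45*s + 0.69. n₂·d₁ = 2*s + 1.8. Sum = 0.5*s^2 + 3.45*s + 2.49. d₁·d₂ = s^3 + 3.8*s^2 + 3.99*s + 1.242.
H(s) = (0.5*s^2 + 3.45*s + 2.49)/(s^3 + 3.8*s^2 + 3.99*s + 1.242)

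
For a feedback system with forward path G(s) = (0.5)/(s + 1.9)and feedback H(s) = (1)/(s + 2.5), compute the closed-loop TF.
Closed-loop T = G/(1+GH).
Numerator: G_num * H_den = 0.5*s + 1.25.
Denominator: G_den * H_den + G_num * H_num = (s^2 + 4.4*s + 4.75) + (0.5) = s^2 + 4.4*s + 5.25.
T(s) = (0.5*s + 1.25)/(s^2 + 4.4*s + 5.25)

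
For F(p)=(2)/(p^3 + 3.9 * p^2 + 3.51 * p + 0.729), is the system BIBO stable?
Denominator: p^3 + 3.9*p^2 + 3.51*p + 0.729 = (p + 0.9)(p + 2.7)(p + 0.3). Poles: -0.3, -0.9, -2.7. All Re(p)<0: Yes (stable)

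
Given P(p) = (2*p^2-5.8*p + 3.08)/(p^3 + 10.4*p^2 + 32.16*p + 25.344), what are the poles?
Set denominator = 0: p^3 + 10.4*p^2 + 32.16*p + 25.344 = (p + 1.2)(p + 4.8)(p + 4.4) = 0 → Poles: -1.2, -4.4, -4.8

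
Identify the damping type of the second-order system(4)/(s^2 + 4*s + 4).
Standard form: ωn²/(s²+2ζωn·s+ωn²) gives ωn=2, ζ=1.
Critically damped (ζ = 1)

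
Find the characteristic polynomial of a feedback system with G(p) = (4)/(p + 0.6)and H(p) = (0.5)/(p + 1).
Characteristic poly = G_den * H_den + G_num * H_num = (p^2 + 1.6*p + 0.6) + (2) = p^2 + 1.6*p + 2.6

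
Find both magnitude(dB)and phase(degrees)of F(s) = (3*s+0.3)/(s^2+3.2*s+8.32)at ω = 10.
Substitute s = j*10: F(j10) = 0.0988943 - 0.292707j.
|F| = 20*log₁₀(sqrt(Re²+Im²)) = -10.20 dB.
∠F = atan2(Im, Re) = -71.33°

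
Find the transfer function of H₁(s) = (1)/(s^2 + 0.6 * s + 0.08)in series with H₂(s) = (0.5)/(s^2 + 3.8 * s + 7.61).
Series: H = H₁ · H₂ = (n₁·n₂)/(d₁·d₂).
Num: n₁·n₂ = 0.5. Den: d₁·d₂ = s^4 + 4.4*s^3 + 9.97*s^2 + 4.87*s + 0.6088.
H(s) = (0.5)/(s^4 + 4.4*s^3 + 9.97*s^2 + 4.87*s + 0.6088)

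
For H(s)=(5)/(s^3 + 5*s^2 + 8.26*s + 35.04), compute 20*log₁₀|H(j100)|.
Substitute s = j*100: H(j100) = -2.49614e-07 + 4.99165e-06j.
|H(j100)| = sqrt(Re² + Im²) = 4.998e-06.
20*log₁₀(4.998e-06) = -106.02 dB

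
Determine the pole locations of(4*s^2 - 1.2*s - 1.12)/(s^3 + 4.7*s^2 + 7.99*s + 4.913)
Set denominator = 0: s^3 + 4.7*s^2 + 7.99*s + 4.913 = (s + 1.7)(s^2 + 3*s + 2.89) = 0 → Poles: -1.5 + 0.8j, -1.5 - 0.8j, -1.7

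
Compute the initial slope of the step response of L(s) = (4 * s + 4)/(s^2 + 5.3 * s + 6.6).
IVT: y'(0⁺) = lim_{s→∞} s²·Y(s) = lim_{s→∞} s·L(s).
deg(num) = 1, deg(den) = 2, relative degree = 1, so s·L(s) → (leading num)/(leading den) = 4/1 = 4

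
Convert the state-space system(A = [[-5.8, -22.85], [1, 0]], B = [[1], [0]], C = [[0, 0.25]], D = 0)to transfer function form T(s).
T(s) = C(sI - A)⁻¹B + D.
Characteristic polynomial det(sI - A) = s^2 + 5.8*s + 22.85.
Numerator from C·adj(sI-A)·B + D·det(sI-A) = 0.25.
T(s) = (0.25)/(s^2 + 5.8*s + 22.85)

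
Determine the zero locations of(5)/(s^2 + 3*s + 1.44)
Numerator is a nonzero constant (5) → Zeros: none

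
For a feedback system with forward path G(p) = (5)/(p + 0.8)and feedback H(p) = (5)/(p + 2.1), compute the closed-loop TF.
Closed-loop T = G/(1+GH).
Numerator: G_num * H_den = 5*p + 10.5.
Denominator: G_den * H_den + G_num * H_num = (p^2 + 2.9*p + 1.68) + (25) = p^2 + 2.9*p + 26.68.
T(p) = (5*p + 10.5)/(p^2 + 2.9*p + 26.68)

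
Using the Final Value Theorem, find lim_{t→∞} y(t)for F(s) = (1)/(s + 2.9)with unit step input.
FVT: lim_{t→∞} y(t) = lim_{s→0} s*Y(s) where Y(s) = F(s)/s.
= lim_{s→0} F(s) = F(0) = num(0)/den(0) = 1/2.9 = 0.3448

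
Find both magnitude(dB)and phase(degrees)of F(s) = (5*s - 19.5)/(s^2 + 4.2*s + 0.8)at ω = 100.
Substitute s = j*100: F(j100) = 0.00404336 - 0.0498342j.
|F| = 20*log₁₀(sqrt(Re²+Im²)) = -26.02 dB.
∠F = atan2(Im, Re) = -85.36°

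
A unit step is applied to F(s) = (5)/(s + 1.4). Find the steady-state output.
FVT: lim_{t→∞} y(t) = lim_{s→0} s*Y(s) where Y(s) = F(s)/s.
= lim_{s→0} F(s) = F(0) = num(0)/den(0) = 5/1.4 = 3.571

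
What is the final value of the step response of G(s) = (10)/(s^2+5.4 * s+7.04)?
FVT: lim_{t→∞} y(t) = lim_{s→0} s*Y(s) where Y(s) = G(s)/s.
= lim_{s→0} G(s) = G(0) = num(0)/den(0) = 10/7.04 = 1.42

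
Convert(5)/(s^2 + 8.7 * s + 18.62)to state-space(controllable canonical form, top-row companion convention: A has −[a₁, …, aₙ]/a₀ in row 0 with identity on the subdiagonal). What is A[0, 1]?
Reachable canonical form for den = s^2 + 8.7*s + 18.62: top row of A = -[a₁,a₂,...,aₙ]/a₀, ones on the subdiagonal, zeros elsewhere.
A = [[-8.7, -18.62], [1, 0]].
A[0,1] = -18.62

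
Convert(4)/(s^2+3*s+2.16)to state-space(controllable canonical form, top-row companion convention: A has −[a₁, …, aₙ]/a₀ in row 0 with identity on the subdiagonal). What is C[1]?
Reachable canonical form: C = numerator coefficients (right-aligned, zero-padded to length n).
num = 4, C = [[0, 4]].
C[1] = 4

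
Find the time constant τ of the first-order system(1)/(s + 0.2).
First-order system: τ = -1/pole. Pole = -0.2. τ = -1/(-0.2) = 5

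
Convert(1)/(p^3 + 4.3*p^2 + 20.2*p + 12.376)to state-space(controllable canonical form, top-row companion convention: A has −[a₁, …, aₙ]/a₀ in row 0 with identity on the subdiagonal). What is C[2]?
Reachable canonical form: C = numerator coefficients (right-aligned, zero-padded to length n).
num = 1, C = [[0, 0, 1]].
C[2] = 1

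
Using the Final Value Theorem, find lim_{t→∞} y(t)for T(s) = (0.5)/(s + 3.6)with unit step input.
FVT: lim_{t→∞} y(t) = lim_{s→0} s*Y(s) where Y(s) = T(s)/s.
= lim_{s→0} T(s) = T(0) = num(0)/den(0) = 0.5/3.6 = 0.1389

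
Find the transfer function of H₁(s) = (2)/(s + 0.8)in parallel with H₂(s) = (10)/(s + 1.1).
Parallel: H = H₁ + H₂ = (n₁·d₂ + n₂·d₁)/(d₁·d₂).
n₁·d₂ = 2*s + 2.2. n₂·d₁ = 10*s + 8. Sum = 12*s + 10.2. d₁·d₂ = s^2 + 1.9*s + 0.88.
H(s) = (12*s + 10.2)/(s^2 + 1.9*s + 0.88)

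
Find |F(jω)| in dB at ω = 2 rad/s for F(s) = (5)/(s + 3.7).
Substitute s = j*2: F(j2) = 1.04579 - 0.565291j.
|F(j2)| = sqrt(Re² + Im²) = 1.189.
20*log₁₀(1.189) = 1.50 dB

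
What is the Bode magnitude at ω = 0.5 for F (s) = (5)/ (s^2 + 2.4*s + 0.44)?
Substitute s = j*0.5: F(j0.5) = 0.643588 - 4.06477j.
|F(j0.5)| = sqrt(Re² + Im²) = 4.115.
20*log₁₀(4.115) = 12.29 dB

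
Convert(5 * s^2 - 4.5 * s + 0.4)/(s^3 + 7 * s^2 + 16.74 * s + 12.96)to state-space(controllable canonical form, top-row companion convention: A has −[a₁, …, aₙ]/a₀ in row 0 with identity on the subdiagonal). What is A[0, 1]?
Reachable canonical form for den = s^3 + 7*s^2 + 16.74*s + 12.96: top row of A = -[a₁,a₂,...,aₙ]/a₀, ones on the subdiagonal, zeros elsewhere.
A = [[-7, -16.74, -12.96], [1, 0, 0], [0, 1, 0]].
A[0,1] = -16.74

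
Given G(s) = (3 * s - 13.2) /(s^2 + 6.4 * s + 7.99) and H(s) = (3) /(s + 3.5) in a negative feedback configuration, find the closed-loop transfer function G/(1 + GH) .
Closed-loop T = G/(1+GH).
Numerator: G_num * H_den = 3*s^2 - 2.7*s - 46.2.
Denominator: G_den * H_den + G_num * H_num = (s^3 + 9.9*s^2 + 30.39*s + 27.965) + (9*s - 39.6) = s^3 + 9.9*s^2 + 39.39*s - 11.635.
T(s) = (3*s^2 - 2.7*s - 46.2)/(s^3 + 9.9*s^2 + 39.39*s - 11.635)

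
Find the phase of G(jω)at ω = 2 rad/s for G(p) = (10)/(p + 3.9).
Substitute p = j*2: G(j2) = 2.03019 - 1.04112j.
∠G(j2) = atan2(Im, Re) = atan2(-1.04112, 2.03019) = -27.15°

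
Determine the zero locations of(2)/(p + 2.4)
Numerator is a nonzero constant (2) → Zeros: none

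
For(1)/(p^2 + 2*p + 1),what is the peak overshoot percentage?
Standard form: ωn²/(p²+2ζωn·p+ωn²) → ωn = 1, ζ = 1.
ζ ≥ 1, so the response is non-oscillatory: peak overshoot = 0%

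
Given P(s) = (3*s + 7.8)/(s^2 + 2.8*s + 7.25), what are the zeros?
Set numerator = 0: 3*s + 7.8 = 0 → Zeros: -2.6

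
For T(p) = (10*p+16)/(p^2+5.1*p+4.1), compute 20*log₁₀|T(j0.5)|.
Substitute p = j*0.5: T(j0.5) = 3.48652 - 1.01055j.
|T(j0.5)| = sqrt(Re² + Im²) = 3.63.
20*log₁₀(3.63) = 11.20 dB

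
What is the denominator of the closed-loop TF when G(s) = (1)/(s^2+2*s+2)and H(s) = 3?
Characteristic poly = G_den * H_den + G_num * H_num = (s^2 + 2*s + 2) + (3) = s^2 + 2*s + 5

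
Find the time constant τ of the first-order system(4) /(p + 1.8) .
First-order system: τ = -1/pole. Pole = -1.8. τ = -1/(-1.8) = 0.5556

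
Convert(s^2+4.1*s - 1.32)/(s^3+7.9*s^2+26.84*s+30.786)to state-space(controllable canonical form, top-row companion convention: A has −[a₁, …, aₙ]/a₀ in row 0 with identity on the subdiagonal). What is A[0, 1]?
Reachable canonical form for den = s^3 + 7.9*s^2 + 26.84*s + 30.786: top row of A = -[a₁,a₂,...,aₙ]/a₀, ones on the subdiagonal, zeros elsewhere.
A = [[-7.9, -26.84, -30.786], [1, 0, 0], [0, 1, 0]].
A[0,1] = -26.84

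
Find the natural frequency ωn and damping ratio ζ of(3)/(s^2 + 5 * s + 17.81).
Underdamped: complex pole -2.5 + 3.4j. ωn = |pole| = 4.22, ζ = -Re(pole)/ωn = 0.5924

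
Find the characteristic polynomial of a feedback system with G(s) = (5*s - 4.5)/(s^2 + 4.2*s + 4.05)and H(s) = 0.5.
Characteristic poly = G_den * H_den + G_num * H_num = (s^2 + 4.2*s + 4.05) + (2.5*s - 2.25) = s^2 + 6.7*s + 1.8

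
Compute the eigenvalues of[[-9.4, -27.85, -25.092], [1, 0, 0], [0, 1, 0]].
Eigenvalues solve det(λI - A) = 0.
Characteristic polynomial: λ^3 + 9.4*λ^2 + 27.85*λ + 25.092 = 0.
Factor: (λ + 3.6)(λ + 1.7)(λ + 4.1) = 0.
Roots: -1.7, -3.6, -4.1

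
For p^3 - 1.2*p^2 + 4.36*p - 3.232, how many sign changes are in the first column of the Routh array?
Routh array:
p^3: [1, 4.36]; p^2: [-1.2, -3.232]; p^1: [1.66667]; p^0: [-3.232]
First column: [1, -1.2, 1.66667, -3.232]. Sign changes = 3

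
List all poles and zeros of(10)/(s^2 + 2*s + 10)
Set denominator = 0: s^2 + 2*s + 10 = 0 → Poles: -1 + 3j, -1 - 3j
Numerator is a nonzero constant (10) → Zeros: none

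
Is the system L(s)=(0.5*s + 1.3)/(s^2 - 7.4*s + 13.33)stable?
Denominator: s^2 - 7.4*s + 13.33 = (s - 3.1)(s - 4.3). Poles: 3.1, 4.3. All Re(p)<0: No (unstable)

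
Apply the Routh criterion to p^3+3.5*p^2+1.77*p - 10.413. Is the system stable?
Routh array:
p^3: [1, 1.77]; p^2: [3.5, -10.413]; p^1: [4.74514]; p^0: [-10.413]
First column: [1, 3.5, 4.74514, -10.413]. Sign changes = 1.
No, unstable (1 RHP root(s))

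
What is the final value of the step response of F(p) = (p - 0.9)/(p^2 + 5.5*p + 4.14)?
FVT: lim_{t→∞} y(t) = lim_{p→0} p*Y(p) where Y(p) = F(p)/p.
= lim_{p→0} F(p) = F(0) = num(0)/den(0) = -0.9/4.14 = -0.2174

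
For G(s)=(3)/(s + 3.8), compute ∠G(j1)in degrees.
Substitute s = j*1: G(j1) = 0.738342 - 0.194301j.
∠G(j1) = atan2(Im, Re) = atan2(-0.194301, 0.738342) = -14.74°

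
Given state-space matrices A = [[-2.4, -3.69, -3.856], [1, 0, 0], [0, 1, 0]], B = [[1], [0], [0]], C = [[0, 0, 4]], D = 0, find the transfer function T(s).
T(s) = C(sI - A)⁻¹B + D.
Characteristic polynomial det(sI - A) = s^3 + 2.4*s^2 + 3.69*s + 3.856.
Numerator from C·adj(sI-A)·B + D·det(sI-A) = 4.
T(s) = (4)/(s^3 + 2.4*s^2 + 3.69*s + 3.856)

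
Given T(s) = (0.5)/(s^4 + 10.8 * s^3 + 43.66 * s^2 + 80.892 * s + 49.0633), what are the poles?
Set denominator = 0: s^4 + 10.8*s^3 + 43.66*s^2 + 80.892*s + 49.0633 = (s + 1.1)(s + 4.7)(s^2 + 5*s + 9.49) = 0 → Poles: -1.1, -2.5 + 1.8j, -2.5 - 1.8j, -4.7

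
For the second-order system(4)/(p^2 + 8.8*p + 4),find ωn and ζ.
Standard form: ωn²/(p²+2ζωn·p+ωn²).
const=4=ωn² → ωn=2, p coeff=8.8=2ζωn → ζ=2.2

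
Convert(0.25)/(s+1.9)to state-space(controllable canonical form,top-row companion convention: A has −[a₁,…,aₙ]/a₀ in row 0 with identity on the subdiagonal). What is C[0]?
Reachable canonical form: C = numerator coefficients (right-aligned, zero-padded to length n).
num = 0.25, C = [[0.25]].
C[0] = 0.25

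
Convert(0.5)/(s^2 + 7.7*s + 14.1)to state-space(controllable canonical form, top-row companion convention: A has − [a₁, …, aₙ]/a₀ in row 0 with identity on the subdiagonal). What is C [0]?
Reachable canonical form: C = numerator coefficients (right-aligned, zero-padded to length n).
num = 0.5, C = [[0, 0.5]].
C[0] = 0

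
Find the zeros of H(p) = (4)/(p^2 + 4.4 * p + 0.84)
Numerator is a nonzero constant (4) → Zeros: none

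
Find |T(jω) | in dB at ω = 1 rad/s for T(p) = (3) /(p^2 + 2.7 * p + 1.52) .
Substitute p = j*1: T(j1) = 0.206338 - 1.07137j.
|T(j1)| = sqrt(Re² + Im²) = 1.091.
20*log₁₀(1.091) = 0.76 dB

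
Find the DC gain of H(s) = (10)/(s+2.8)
DC gain = H(0) = num(0)/den(0) = 10/2.8 = 3.571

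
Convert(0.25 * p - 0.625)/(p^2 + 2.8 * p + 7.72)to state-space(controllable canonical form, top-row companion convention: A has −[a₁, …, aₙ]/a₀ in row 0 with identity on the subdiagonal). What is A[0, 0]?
Reachable canonical form for den = p^2 + 2.8*p + 7.72: top row of A = -[a₁,a₂,...,aₙ]/a₀, ones on the subdiagonal, zeros elsewhere.
A = [[-2.8, -7.72], [1, 0]].
A[0,0] = -2.8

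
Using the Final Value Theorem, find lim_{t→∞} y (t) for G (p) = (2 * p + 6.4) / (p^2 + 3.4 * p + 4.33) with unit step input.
FVT: lim_{t→∞} y(t) = lim_{p→0} p*Y(p) where Y(p) = G(p)/p.
= lim_{p→0} G(p) = G(0) = num(0)/den(0) = 6.4/4.33 = 1.478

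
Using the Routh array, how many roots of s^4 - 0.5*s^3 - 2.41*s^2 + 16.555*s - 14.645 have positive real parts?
Routh array:
s^4: [1, -2.41, -14.645]; s^3: [-0.5, 16.555]; s^2: [30.7, -14.645]; s^1: [16.3165]; s^0: [-14.645]
First column: [1, -0.5, 30.7, 16.3165, -14.645]. Sign changes = RHP roots = 3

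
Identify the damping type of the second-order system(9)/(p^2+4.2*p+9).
Standard form: ωn²/(p²+2ζωn·p+ωn²) gives ωn=3, ζ=0.7.
Underdamped (ζ = 0.7 < 1)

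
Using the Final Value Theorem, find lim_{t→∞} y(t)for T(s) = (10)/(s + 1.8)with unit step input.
FVT: lim_{t→∞} y(t) = lim_{s→0} s*Y(s) where Y(s) = T(s)/s.
= lim_{s→0} T(s) = T(0) = num(0)/den(0) = 10/1.8 = 5.556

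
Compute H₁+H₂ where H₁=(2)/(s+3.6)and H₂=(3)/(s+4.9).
Parallel: H = H₁ + H₂ = (n₁·d₂ + n₂·d₁)/(d₁·d₂).
n₁·d₂ = 2*s + 9.8. n₂·d₁ = 3*s + 10.8. Sum = 5*s + 20.6. d₁·d₂ = s^2 + 8.5*s + 17.64.
H(s) = (5*s + 20.6)/(s^2 + 8.5*s + 17.64)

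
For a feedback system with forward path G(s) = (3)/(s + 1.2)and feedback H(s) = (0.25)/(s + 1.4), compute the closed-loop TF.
Closed-loop T = G/(1+GH).
Numerator: G_num * H_den = 3*s + 4.2.
Denominator: G_den * H_den + G_num * H_num = (s^2 + 2.6*s + 1.68) + (0.75) = s^2 + 2.6*s + 2.43.
T(s) = (3*s + 4.2)/(s^2 + 2.6*s + 2.43)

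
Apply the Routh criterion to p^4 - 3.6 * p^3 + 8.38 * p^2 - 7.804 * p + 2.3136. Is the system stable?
Routh array:
p^4: [1, 8.38, 2.3136]; p^3: [-3.6, -7.804]; p^2: [6.21222, 2.3136]; p^1: [-6.46326]; p^0: [2.3136]
First column: [1, -3.6, 6.21222, -6.46326, 2.3136]. Sign changes = 4.
No, unstable (4 RHP root(s))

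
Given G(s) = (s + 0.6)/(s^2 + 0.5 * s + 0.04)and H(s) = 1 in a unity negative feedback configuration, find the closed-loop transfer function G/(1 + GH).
Closed-loop T = G/(1+GH).
Numerator: G_num * H_den = s + 0.6.
Denominator: G_den * H_den + G_num * H_num = (s^2 + 0.5*s + 0.04) + (s + 0.6) = s^2 + 1.5*s + 0.64.
T(s) = (s + 0.6)/(s^2 + 1.5*s + 0.64)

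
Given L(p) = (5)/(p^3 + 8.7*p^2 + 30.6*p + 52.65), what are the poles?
Set denominator = 0: p^3 + 8.7*p^2 + 30.6*p + 52.65 = (p + 4.5)(p^2 + 4.2*p + 11.7) = 0 → Poles: -2.1 + 2.7j, -2.1 - 2.7j, -4.5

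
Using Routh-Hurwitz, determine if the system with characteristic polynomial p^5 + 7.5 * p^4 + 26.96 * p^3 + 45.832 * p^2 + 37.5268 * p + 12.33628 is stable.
Routh array:
p^5: [1, 26.96, 37.5268]; p^4: [7.5, 45.832, 12.33628]; p^3: [20.8491, 35.882]; p^2: [32.9242, 12.33628]; p^1: [28.0701]; p^0: [12.33628]
First column: [1, 7.5, 20.8491, 32.9242, 28.0701, 12.33628]. Sign changes = 0.
Yes, stable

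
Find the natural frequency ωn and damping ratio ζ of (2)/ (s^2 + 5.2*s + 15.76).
Underdamped: complex pole -2.6 + 3j. ωn = |pole| = 3.97, ζ = -Re(pole)/ωn = 0.6549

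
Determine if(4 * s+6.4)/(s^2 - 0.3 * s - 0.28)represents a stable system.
Denominator: s^2 - 0.3*s - 0.28 = (s - 0.7)(s + 0.4). Poles: -0.4, 0.7. All Re(p)<0: No (unstable)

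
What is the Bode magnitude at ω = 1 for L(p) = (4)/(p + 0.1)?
Substitute p = j*1: L(j1) = 0.39604 - 3.9604j.
|L(j1)| = sqrt(Re² + Im²) = 3.98.
20*log₁₀(3.98) = 12.00 dB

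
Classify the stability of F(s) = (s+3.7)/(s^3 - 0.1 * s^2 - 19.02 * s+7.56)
Denominator: s^3 - 0.1*s^2 - 19.02*s + 7.56 = (s - 0.4)(s + 4.5)(s - 4.2). Poles: -4.5, 0.4, 4.2. Unstable (2 pole(s) in RHP)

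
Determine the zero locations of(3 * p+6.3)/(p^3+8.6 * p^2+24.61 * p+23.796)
Set numerator = 0: 3*p + 6.3 = 0 → Zeros: -2.1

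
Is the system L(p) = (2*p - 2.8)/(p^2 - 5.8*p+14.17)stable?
Denominator: p^2 - 5.8*p + 14.17. Poles: 2.9 + 2.4j, 2.9 - 2.4j. All Re(p)<0: No (unstable)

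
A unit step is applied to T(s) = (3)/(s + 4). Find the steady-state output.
FVT: lim_{t→∞} y(t) = lim_{s→0} s*Y(s) where Y(s) = T(s)/s.
= lim_{s→0} T(s) = T(0) = num(0)/den(0) = 3/4 = 0.75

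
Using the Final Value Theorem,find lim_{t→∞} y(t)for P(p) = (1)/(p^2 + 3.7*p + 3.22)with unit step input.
FVT: lim_{t→∞} y(t) = lim_{p→0} p*Y(p) where Y(p) = P(p)/p.
= lim_{p→0} P(p) = P(0) = num(0)/den(0) = 1/3.22 = 0.3106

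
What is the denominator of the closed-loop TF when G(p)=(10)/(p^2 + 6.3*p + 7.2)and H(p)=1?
Characteristic poly = G_den * H_den + G_num * H_num = (p^2 + 6.3*p + 7.2) + (10) = p^2 + 6.3*p + 17.2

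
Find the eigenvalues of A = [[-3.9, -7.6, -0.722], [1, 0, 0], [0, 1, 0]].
Eigenvalues solve det(λI - A) = 0.
Characteristic polynomial: λ^3 + 3.9*λ^2 + 7.6*λ + 0.722 = 0.
Factor: (λ + 0.1)(λ^2 + 3.8*λ + 7.22) = 0.
Roots: -0.1, -1.9 + 1.9j, -1.9 - 1.9j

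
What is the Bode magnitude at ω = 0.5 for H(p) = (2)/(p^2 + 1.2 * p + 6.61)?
Substitute p = j*0.5: H(j0.5) = 0.311691 - 0.0294048j.
|H(j0.5)| = sqrt(Re² + Im²) = 0.3131.
20*log₁₀(0.3131) = -10.09 dB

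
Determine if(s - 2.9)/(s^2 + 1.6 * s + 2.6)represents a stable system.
Denominator: s^2 + 1.6*s + 2.6. Poles: -0.8 + 1.4j, -0.8 - 1.4j. All Re(p)<0: Yes (stable)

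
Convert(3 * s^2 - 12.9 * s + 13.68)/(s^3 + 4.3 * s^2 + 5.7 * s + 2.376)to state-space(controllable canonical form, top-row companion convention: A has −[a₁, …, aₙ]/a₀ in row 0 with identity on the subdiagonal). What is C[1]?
Reachable canonical form: C = numerator coefficients (right-aligned, zero-padded to length n).
num = 3*s^2 - 12.9*s + 13.68, C = [[3, -12.9, 13.68]].
C[1] = -12.9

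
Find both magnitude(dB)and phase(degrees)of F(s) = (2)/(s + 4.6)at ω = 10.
Substitute s = j*10: F(j10) = 0.0759327 - 0.165071j.
|F| = 20*log₁₀(sqrt(Re²+Im²)) = -14.81 dB.
∠F = atan2(Im, Re) = -65.30°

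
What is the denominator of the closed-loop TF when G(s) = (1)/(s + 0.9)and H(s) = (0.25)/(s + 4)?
Characteristic poly = G_den * H_den + G_num * H_num = (s^2 + 4.9*s + 3.6) + (0.25) = s^2 + 4.9*s + 3.85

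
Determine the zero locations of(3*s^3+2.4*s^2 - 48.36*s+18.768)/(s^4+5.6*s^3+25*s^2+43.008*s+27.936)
Set numerator = 0: 3*s^3 + 2.4*s^2 - 48.36*s + 18.768 = 3*(s - 0.4)(s - 3.4)(s + 4.6) = 0 → Zeros: -4.6, 0.4, 3.4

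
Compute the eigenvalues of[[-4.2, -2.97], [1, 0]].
Eigenvalues solve det(λI - A) = 0.
Characteristic polynomial: λ^2 + 4.2*λ + 2.97 = 0.
Factor: (λ + 3.3)(λ + 0.9) = 0.
Roots: -0.9, -3.3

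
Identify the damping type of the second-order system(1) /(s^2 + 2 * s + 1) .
Standard form: ωn²/(s²+2ζωn·s+ωn²) gives ωn=1, ζ=1.
Critically damped (ζ = 1)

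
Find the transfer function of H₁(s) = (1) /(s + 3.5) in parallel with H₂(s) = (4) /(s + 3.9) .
Parallel: H = H₁ + H₂ = (n₁·d₂ + n₂·d₁)/(d₁·d₂).
n₁·d₂ = s + 3.9. n₂·d₁ = 4*s + 14. Sum = 5*s + 17.9. d₁·d₂ = s^2 + 7.4*s + 13.65.
H(s) = (5*s + 17.9)/(s^2 + 7.4*s + 13.65)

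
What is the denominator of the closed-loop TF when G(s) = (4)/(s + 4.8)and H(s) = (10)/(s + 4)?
Characteristic poly = G_den * H_den + G_num * H_num = (s^2 + 8.8*s + 19.2) + (40) = s^2 + 8.8*s + 59.2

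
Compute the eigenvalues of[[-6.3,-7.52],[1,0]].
Eigenvalues solve det(λI - A) = 0.
Characteristic polynomial: λ^2 + 6.3*λ + 7.52 = 0.
Factor: (λ + 4.7)(λ + 1.6) = 0.
Roots: -1.6, -4.7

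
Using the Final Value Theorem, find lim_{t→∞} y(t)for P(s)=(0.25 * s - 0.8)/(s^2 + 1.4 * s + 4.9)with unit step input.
FVT: lim_{t→∞} y(t) = lim_{s→0} s*Y(s) where Y(s) = P(s)/s.
= lim_{s→0} P(s) = P(0) = num(0)/den(0) = -0.8/4.9 = -0.1633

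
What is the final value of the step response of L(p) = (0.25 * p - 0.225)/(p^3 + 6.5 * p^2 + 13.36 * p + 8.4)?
FVT: lim_{t→∞} y(t) = lim_{p→0} p*Y(p) where Y(p) = L(p)/p.
= lim_{p→0} L(p) = L(0) = num(0)/den(0) = -0.225/8.4 = -0.02679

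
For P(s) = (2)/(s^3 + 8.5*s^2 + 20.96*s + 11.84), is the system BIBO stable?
Denominator: s^3 + 8.5*s^2 + 20.96*s + 11.84 = (s + 4)(s + 3.7)(s + 0.8). Poles: -0.8, -3.7, -4. All Re(p)<0: Yes (stable)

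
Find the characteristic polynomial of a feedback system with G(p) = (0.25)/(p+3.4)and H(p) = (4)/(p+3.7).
Characteristic poly = G_den * H_den + G_num * H_num = (p^2 + 7.1*p + 12.58) + (1) = p^2 + 7.1*p + 13.58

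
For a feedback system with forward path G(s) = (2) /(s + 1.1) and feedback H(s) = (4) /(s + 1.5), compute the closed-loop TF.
Closed-loop T = G/(1+GH).
Numerator: G_num * H_den = 2*s + 3.
Denominator: G_den * H_den + G_num * H_num = (s^2 + 2.6*s + 1.65) + (8) = s^2 + 2.6*s + 9.65.
T(s) = (2*s + 3)/(s^2 + 2.6*s + 9.65)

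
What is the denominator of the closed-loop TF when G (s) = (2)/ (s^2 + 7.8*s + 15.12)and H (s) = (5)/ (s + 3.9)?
Characteristic poly = G_den * H_den + G_num * H_num = (s^3 + 11.7*s^2 + 45.54*s + 58.968) + (10) = s^3 + 11.7*s^2 + 45.54*s + 68.968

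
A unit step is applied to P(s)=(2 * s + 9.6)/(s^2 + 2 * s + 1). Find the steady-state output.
FVT: lim_{t→∞} y(t) = lim_{s→0} s*Y(s) where Y(s) = P(s)/s.
= lim_{s→0} P(s) = P(0) = num(0)/den(0) = 9.6/1 = 9.6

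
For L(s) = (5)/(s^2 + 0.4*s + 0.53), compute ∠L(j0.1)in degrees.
Substitute s = j*0.1: L(j0.1) = 9.55882 - 0.735294j.
∠L(j0.1) = atan2(Im, Re) = atan2(-0.735294, 9.55882) = -4.40°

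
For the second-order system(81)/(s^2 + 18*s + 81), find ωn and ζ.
Standard form: ωn²/(s²+2ζωn·s+ωn²).
const=81=ωn² → ωn=9, s coeff=18=2ζωn → ζ=1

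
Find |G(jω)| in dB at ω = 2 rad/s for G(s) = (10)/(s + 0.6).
Substitute s = j*2: G(j2) = 1.37615 - 4.58716j.
|G(j2)| = sqrt(Re² + Im²) = 4.789.
20*log₁₀(4.789) = 13.61 dB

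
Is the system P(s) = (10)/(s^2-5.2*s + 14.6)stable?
Denominator: s^2 - 5.2*s + 14.6. Poles: 2.6 + 2.8j, 2.6 - 2.8j. All Re(p)<0: No (unstable)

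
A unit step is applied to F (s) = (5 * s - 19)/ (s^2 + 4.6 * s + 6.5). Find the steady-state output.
FVT: lim_{t→∞} y(t) = lim_{s→0} s*Y(s) where Y(s) = F(s)/s.
= lim_{s→0} F(s) = F(0) = num(0)/den(0) = -19/6.5 = -2.923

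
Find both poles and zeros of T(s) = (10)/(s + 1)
Set denominator = 0: s + 1 = 0 → Poles: -1
Numerator is a nonzero constant (10) → Zeros: none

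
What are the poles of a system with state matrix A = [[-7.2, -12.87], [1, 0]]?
Eigenvalues solve det(λI - A) = 0.
Characteristic polynomial: λ^2 + 7.2*λ + 12.87 = 0.
Factor: (λ + 3.9)(λ + 3.3) = 0.
Roots: -3.3, -3.9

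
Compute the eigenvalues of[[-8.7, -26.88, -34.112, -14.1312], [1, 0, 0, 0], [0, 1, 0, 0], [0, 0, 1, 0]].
Eigenvalues solve det(λI - A) = 0.
Characteristic polynomial: λ^4 + 8.7*λ^3 + 26.88*λ^2 + 34.112*λ + 14.1312 = 0.
Factor: (λ + 2.4)(λ + 3.2)(λ + 0.8)(λ + 2.3) = 0.
Roots: -0.8, -2.3, -2.4, -3.2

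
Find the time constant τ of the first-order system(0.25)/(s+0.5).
First-order system: τ = -1/pole. Pole = -0.5. τ = -1/(-0.5) = 2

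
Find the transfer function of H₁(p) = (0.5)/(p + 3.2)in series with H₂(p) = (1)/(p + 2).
Series: H = H₁ · H₂ = (n₁·n₂)/(d₁·d₂).
Num: n₁·n₂ = 0.5. Den: d₁·d₂ = p^2 + 5.2*p + 6.4.
H(p) = (0.5)/(p^2 + 5.2*p + 6.4)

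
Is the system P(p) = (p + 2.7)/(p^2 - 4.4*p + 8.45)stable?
Denominator: p^2 - 4.4*p + 8.45. Poles: 2.2 + 1.9j, 2.2 - 1.9j. All Re(p)<0: No (unstable)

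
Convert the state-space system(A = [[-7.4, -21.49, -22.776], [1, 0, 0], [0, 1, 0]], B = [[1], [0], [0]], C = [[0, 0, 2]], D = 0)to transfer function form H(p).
H(p) = C(pI - A)⁻¹B + D.
Characteristic polynomial det(pI - A) = p^3 + 7.4*p^2 + 21.49*p + 22.776.
Numerator from C·adj(pI-A)·B + D·det(pI-A) = 2.
H(p) = (2)/(p^3 + 7.4*p^2 + 21.49*p + 22.776)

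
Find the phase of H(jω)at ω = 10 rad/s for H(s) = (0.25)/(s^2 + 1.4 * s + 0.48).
Substitute s = j*10: H(j10) = -0.00246331 - 0.000346527j.
∠H(j10) = atan2(Im, Re) = atan2(-0.000346527, -0.00246331) = -171.99°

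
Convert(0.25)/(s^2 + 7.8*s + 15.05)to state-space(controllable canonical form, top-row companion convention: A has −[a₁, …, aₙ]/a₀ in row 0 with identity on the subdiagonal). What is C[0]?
Reachable canonical form: C = numerator coefficients (right-aligned, zero-padded to length n).
num = 0.25, C = [[0, 0.25]].
C[0] = 0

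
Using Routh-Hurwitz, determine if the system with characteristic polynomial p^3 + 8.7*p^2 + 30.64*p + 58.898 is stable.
Routh array:
p^3: [1, 30.64]; p^2: [8.7, 58.898]; p^1: [23.8701]; p^0: [58.898]
First column: [1, 8.7, 23.8701, 58.898]. Sign changes = 0.
Yes, stable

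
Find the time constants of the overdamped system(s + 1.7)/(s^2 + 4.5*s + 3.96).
Overdamped: real poles at -3.3, -1.2. τ = -1/pole → τ₁ = 0.303, τ₂ = 0.8333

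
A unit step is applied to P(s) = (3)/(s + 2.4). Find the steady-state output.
FVT: lim_{t→∞} y(t) = lim_{s→0} s*Y(s) where Y(s) = P(s)/s.
= lim_{s→0} P(s) = P(0) = num(0)/den(0) = 3/2.4 = 1.25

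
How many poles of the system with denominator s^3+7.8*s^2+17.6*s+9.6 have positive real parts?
s^3 + 7.8*s^2 + 17.6*s + 9.6 = (s + 4)(s + 0.8)(s + 3). Poles: -0.8, -3, -4. RHP poles (Re>0): 0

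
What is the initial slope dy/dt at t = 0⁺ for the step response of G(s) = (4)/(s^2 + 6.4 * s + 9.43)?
IVT: y'(0⁺) = lim_{s→∞} s²·Y(s) = lim_{s→∞} s·G(s).
deg(num) = 0, deg(den) = 2, relative degree = 2 ≥ 2, so s·G(s) → 0. Initial slope = 0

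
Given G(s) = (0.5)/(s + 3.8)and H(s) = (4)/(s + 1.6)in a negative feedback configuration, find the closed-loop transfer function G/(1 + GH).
Closed-loop T = G/(1+GH).
Numerator: G_num * H_den = 0.5*s + 0.8.
Denominator: G_den * H_den + G_num * H_num = (s^2 + 5.4*s + 6.08) + (2) = s^2 + 5.4*s + 8.08.
T(s) = (0.5*s + 0.8)/(s^2 + 5.4*s + 8.08)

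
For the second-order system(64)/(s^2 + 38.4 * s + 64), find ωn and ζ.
Standard form: ωn²/(s²+2ζωn·s+ωn²).
const=64=ωn² → ωn=8, s coeff=38.4=2ζωn → ζ=2.4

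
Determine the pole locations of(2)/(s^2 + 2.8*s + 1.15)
Set denominator = 0: s^2 + 2.8*s + 1.15 = (s + 2.3)(s + 0.5) = 0 → Poles: -0.5, -2.3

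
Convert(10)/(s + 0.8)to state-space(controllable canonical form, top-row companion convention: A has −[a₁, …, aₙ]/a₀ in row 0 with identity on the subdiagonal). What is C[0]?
Reachable canonical form: C = numerator coefficients (right-aligned, zero-padded to length n).
num = 10, C = [[10]].
C[0] = 10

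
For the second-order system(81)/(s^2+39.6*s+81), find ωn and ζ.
Standard form: ωn²/(s²+2ζωn·s+ωn²).
const=81=ωn² → ωn=9, s coeff=39.6=2ζωn → ζ=2.2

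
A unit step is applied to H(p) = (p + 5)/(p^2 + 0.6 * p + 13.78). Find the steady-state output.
FVT: lim_{t→∞} y(t) = lim_{p→0} p*Y(p) where Y(p) = H(p)/p.
= lim_{p→0} H(p) = H(0) = num(0)/den(0) = 5/13.78 = 0.3628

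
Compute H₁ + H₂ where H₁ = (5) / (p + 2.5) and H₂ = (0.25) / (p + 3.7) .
Parallel: H = H₁ + H₂ = (n₁·d₂ + n₂·d₁)/(d₁·d₂).
n₁·d₂ = 5*p + 18.5. n₂·d₁ = 0.25*p + 0.625. Sum = 5.25*p + 19.125. d₁·d₂ = p^2 + 6.2*p + 9.25.
H(p) = (5.25*p + 19.125)/(p^2 + 6.2*p + 9.25)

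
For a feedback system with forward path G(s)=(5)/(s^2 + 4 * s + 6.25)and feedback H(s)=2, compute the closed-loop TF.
Closed-loop T = G/(1+GH).
Numerator: G_num * H_den = 5.
Denominator: G_den * H_den + G_num * H_num = (s^2 + 4*s + 6.25) + (10) = s^2 + 4*s + 16.25.
T(s) = (5)/(s^2 + 4*s + 16.25)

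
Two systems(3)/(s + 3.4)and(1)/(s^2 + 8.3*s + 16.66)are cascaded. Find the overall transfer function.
Series: H = H₁ · H₂ = (n₁·n₂)/(d₁·d₂).
Num: n₁·n₂ = 3. Den: d₁·d₂ = s^3 + 11.7*s^2 + 44.88*s + 56.644.
H(s) = (3)/(s^3 + 11.7*s^2 + 44.88*s + 56.644)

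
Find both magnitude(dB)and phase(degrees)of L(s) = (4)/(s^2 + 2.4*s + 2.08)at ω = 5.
Substitute s = j*5: L(j5) = -0.136974 - 0.0717139j.
|L| = 20*log₁₀(sqrt(Re²+Im²)) = -16.22 dB.
∠L = atan2(Im, Re) = -152.37°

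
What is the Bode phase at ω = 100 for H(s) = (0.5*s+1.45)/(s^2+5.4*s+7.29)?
Substitute s = j*100: H(j100) = 0.000124924 - 0.0049969j.
∠H(j100) = atan2(Im, Re) = atan2(-0.0049969, 0.000124924) = -88.57°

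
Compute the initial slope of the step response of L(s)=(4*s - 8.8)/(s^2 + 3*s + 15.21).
IVT: y'(0⁺) = lim_{s→∞} s²·Y(s) = lim_{s→∞} s·L(s).
deg(num) = 1, deg(den) = 2, relative degree = 1, so s·L(s) → (leading num)/(leading den) = 4/1 = 4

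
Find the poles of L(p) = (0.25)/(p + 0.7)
Set denominator = 0: p + 0.7 = 0 → Poles: -0.7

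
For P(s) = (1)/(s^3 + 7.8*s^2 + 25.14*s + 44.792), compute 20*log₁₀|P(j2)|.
Substitute s = j*2: P(j2) = 0.0068913 - 0.0214365j.
|P(j2)| = sqrt(Re² + Im²) = 0.02252.
20*log₁₀(0.02252) = -32.95 dB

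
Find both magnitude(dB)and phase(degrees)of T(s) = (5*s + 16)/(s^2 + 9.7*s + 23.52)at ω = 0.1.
Substitute s = j*0.1: T(j0.1) = 0.680281 - 0.00680019j.
|T| = 20*log₁₀(sqrt(Re²+Im²)) = -3.35 dB.
∠T = atan2(Im, Re) = -0.57°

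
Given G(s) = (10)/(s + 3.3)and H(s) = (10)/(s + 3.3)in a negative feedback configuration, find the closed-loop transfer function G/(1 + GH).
Closed-loop T = G/(1+GH).
Numerator: G_num * H_den = 10*s + 33.
Denominator: G_den * H_den + G_num * H_num = (s^2 + 6.6*s + 10.89) + (100) = s^2 + 6.6*s + 110.89.
T(s) = (10*s + 33)/(s^2 + 6.6*s + 110.89)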